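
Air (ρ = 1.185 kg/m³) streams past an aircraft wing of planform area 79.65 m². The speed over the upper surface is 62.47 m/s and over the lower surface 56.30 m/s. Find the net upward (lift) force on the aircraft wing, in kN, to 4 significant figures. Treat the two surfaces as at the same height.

34.58 kN

With equal heights on the two surfaces, Bernoulli gives P_lower − P_upper = ½ρ(v_upper² − v_lower²).
ΔP = ½·1.185·(62.47² − 56.30²) = 434.2 Pa.
Lift = ΔP · A = 434.2 × 79.65 = 34580 N.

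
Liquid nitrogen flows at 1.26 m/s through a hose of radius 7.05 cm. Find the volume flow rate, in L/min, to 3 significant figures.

Q = 1180 L/min

Q = A·v = 0.0156 m² × 1.26 m/s = 0.0197 m³/s.
Converting: 0.0197 m³/s × 60000 = 1180 L/min.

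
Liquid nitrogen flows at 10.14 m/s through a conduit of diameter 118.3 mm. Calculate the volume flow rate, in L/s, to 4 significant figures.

111.5 L/s

Q = A·v = 0.01099 m² × 10.14 m/s = 0.1115 m³/s.
Converting: 0.1115 m³/s × 1000 = 111.5 L/s.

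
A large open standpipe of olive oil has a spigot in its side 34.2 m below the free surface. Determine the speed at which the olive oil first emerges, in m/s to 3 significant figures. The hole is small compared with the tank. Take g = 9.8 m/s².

v ≈ 25.9 m/s

The surface is effectively still and both ends are open, so ½v² = gh and v = √(2·9.8·34.2) = 25.9 m/s.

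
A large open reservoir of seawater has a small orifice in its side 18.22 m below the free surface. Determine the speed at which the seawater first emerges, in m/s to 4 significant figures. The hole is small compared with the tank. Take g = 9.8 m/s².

v = 18.90 m/s

Torricelli's result v = √(2gh) gives v = √(2·9.8·18.22) = 18.90 m/s.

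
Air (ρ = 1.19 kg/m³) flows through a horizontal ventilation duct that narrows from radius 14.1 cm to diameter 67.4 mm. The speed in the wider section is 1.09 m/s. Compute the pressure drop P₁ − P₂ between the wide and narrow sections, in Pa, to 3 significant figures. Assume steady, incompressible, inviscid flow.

Continuity gives A₁v₁ = A₂v₂, so v₂ = (625 cm²)/(35.7 cm²) × 1.09 m/s = 19.1 m/s.
Along the horizontal streamline, P + ½ρv² is constant.
P₁ − P₂ = ½·1.19·(19.1² − 1.09²) = ½·1.19·363 = 216 Pa.

ΔP ≈ 216 Pa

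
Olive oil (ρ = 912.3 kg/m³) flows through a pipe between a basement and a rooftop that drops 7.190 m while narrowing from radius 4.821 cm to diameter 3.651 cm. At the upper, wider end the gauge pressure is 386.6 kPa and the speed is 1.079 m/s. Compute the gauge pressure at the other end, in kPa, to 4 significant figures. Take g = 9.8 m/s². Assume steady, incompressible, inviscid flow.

P₂ = 425.6 kPa

The volume flow rate is constant, so v₂ = (A₁/A₂)v₁ = (73.02/10.47)·1.079 = 7.525 m/s.
Energy conservation along the streamline gives P₂ = P₁ − ½ρ(v₂² − v₁²) − ρg(h₂ − h₁).
P₂ = 386600 + ½·912.3·(1.079² − 7.525²) − 912.3·9.8·(−7.190) = 386600 + (-25300) − (-64280) = 425600 Pa.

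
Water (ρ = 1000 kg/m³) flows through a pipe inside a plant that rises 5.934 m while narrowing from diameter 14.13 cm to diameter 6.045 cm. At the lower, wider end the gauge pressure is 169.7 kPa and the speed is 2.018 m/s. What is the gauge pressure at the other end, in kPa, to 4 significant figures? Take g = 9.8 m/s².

52.80 kPa

Mass conservation (A₁v₁ = A₂v₂) gives v₂ = 2.018 × 156.8/28.70 = 11.03 m/s.
Applying Bernoulli between the two ends and solving for P₂: P₂ = P₁ + ½ρ(v₁² − v₂²) − ρgΔh.
P₂ = 169700 + ½·1000·(2.018² − 11.03²) − 1000·9.8·(+5.934) = 169700 + (-58750) − (58150) = 52800 Pa.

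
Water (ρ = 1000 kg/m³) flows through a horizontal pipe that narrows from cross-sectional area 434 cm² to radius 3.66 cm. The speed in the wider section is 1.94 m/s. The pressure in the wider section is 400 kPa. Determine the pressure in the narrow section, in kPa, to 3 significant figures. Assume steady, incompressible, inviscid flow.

Continuity gives A₁v₁ = A₂v₂, so v₂ = (434 cm²)/(42.1 cm²) × 1.94 m/s = 20.0 m/s.
Bernoulli (h₁ = h₂): P₁ − P₂ = ½ρ(v₂² − v₁²).
P₂ = P₁ − ½ρ(v₂² − v₁²) = 400000 − ½·1000·(20.0² − 1.94²) = 400000 − 198000 = 202000 Pa.

P₂ ≈ 202 kPa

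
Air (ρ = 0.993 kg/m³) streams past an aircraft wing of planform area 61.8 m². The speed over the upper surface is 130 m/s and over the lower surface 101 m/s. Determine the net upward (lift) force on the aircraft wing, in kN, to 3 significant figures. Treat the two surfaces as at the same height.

The faster flow above has the lower pressure; Bernoulli (same height) gives ΔP = ½ρ(v_up² − v_low²).
ΔP = ½·0.993·(130² − 101²) = 3330 Pa.
Lift = ΔP · A = 3330 × 61.8 = 206000 N.

F = 206 kN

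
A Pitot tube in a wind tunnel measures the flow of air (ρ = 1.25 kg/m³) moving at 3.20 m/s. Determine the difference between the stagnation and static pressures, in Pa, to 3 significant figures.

Bernoulli between the free stream and the stagnation point: ½ρv² = P_stag − P_static.
ΔP = ½·1.25·3.20² = 6.40 Pa.

ΔP = 6.40 Pa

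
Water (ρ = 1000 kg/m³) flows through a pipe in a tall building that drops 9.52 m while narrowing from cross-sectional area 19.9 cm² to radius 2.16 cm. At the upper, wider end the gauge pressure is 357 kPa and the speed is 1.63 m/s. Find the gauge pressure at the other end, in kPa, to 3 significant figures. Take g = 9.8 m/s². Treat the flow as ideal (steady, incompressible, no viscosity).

The volume flow rate is constant, so v₂ = (A₁/A₂)v₁ = (19.9/14.7)·1.63 = 2.21 m/s.
Bernoulli: P₁ + ½ρv₁² + ρg h₁ = P₂ + ½ρv₂² + ρg h₂, so P₂ = P₁ + ½ρ(v₁² − v₂²) − ρg(h₂ − h₁).
P₂ = 357000 + ½·1000·(1.63² − 2.21²) − 1000·9.8·(−9.52) = 357000 + (-1120) − (-93300) = 449000 Pa.

449 kPa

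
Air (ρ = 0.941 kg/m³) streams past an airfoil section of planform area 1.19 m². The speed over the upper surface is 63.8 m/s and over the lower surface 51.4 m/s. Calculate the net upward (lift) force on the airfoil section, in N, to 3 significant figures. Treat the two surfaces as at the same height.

F ≈ 800 N

With equal heights on the two surfaces, Bernoulli gives P_lower − P_upper = ½ρ(v_upper² − v_lower²).
ΔP = ½·0.941·(63.8² − 51.4²) = 672 Pa.
Lift = ΔP · A = 672 × 1.19 = 800 N.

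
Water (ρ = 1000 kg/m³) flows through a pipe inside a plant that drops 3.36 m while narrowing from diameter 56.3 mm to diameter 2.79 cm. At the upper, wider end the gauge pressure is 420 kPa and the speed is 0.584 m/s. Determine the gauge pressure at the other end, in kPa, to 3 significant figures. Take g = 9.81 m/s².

P₂ = 450 kPa

By continuity, v₂ = v₁·A₁/A₂ = 0.584·(24.9/6.11) = 2.38 m/s.
Applying Bernoulli between the two ends and solving for P₂: P₂ = P₁ + ½ρ(v₁² − v₂²) − ρgΔh.
P₂ = 420000 + ½·1000·(0.584² − 2.38²) − 1000·9.81·(−3.36) = 420000 + (-2660) − (-33000) = 450000 Pa.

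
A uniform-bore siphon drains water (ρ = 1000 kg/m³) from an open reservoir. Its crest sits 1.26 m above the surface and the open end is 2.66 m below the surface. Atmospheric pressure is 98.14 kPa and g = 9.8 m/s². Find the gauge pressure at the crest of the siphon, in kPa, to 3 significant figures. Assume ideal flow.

P_gauge ≈ -38.4 kPa

Bernoulli surface→outlet gives ½v² = g·h_out, so v = √(2·9.8·2.66) = 7.22 m/s.
The bore is uniform, so the speed at the crest is the same v. Bernoulli surface→crest: P_atm = P_top + ½ρv² + ρg·h_top.
P_top = 98140 − ½·1000·7.22² − 1000·9.8·1.26 = 59700 Pa. So P_gauge = P_top − P_atm = -38400 Pa.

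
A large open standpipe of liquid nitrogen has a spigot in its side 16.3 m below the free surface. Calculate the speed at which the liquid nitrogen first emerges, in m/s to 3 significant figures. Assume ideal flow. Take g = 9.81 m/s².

v ≈ 17.9 m/s

With the surface at rest and both surface and jet at atmospheric pressure, Bernoulli gives ρg h = ½ρv², so v = √(2gh) = √(2·9.81·16.3) = 17.9 m/s.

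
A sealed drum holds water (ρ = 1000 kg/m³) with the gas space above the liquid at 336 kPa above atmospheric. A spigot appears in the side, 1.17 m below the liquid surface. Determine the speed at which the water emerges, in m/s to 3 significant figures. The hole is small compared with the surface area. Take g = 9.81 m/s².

Take point 1 at the surface (v₁ ≈ 0) and point 2 at the hole (at atmospheric pressure). Bernoulli: P₁ + ρg h = P_atm + ½ρv₂².
With P₁ − P_atm = 336000 Pa, v₂ = √(2gh + 2ΔP/ρ) = √(2·9.81·1.17 + 2·336000/1000) = 26.4 m/s.

v ≈ 26.4 m/s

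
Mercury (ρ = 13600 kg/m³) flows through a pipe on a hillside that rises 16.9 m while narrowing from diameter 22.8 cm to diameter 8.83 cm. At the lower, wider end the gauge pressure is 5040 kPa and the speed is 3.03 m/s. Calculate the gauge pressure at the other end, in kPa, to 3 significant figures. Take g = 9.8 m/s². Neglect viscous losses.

The volume flow rate is constant, so v₂ = (A₁/A₂)v₁ = (408/61.2)·3.03 = 20.2 m/s.
Bernoulli: P₁ + ½ρv₁² + ρg h₁ = P₂ + ½ρv₂² + ρg h₂, so P₂ = P₁ + ½ρ(v₁² − v₂²) − ρg(h₂ − h₁).
P₂ = 5040000 + ½·13600·(3.03² − 20.2²) − 13600·9.8·(+16.9) = 5040000 + (-2710000) − (2250000) = 74800 Pa.

P₂ ≈ 74.8 kPa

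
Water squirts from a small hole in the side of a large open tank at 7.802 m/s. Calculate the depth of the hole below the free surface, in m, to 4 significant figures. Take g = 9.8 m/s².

h ≈ 3.106 m

For a small hole in a large open tank, ½v² = gh, giving h = v²/(2g).
h = 7.802²/(2·9.8) = 60.87/19.60 = 3.106 m.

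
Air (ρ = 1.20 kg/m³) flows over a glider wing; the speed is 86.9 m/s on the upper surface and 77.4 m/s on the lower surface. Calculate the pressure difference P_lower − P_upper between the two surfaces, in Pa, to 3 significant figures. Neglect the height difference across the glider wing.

ΔP = 937 Pa

The pressure is lower where the speed is higher: ΔP = ½ρ(v_up² − v_low²).
ΔP = ½·1.20·(86.9² − 77.4²) = 937 Pa.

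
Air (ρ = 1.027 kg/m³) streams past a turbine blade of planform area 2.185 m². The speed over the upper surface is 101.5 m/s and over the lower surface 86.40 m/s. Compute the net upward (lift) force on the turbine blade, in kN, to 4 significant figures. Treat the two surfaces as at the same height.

The faster flow above has the lower pressure; Bernoulli (same height) gives ΔP = ½ρ(v_up² − v_low²).
ΔP = ½·1.027·(101.5² − 86.40²) = 1457 Pa.
Lift = ΔP · A = 1457 × 2.185 = 3183 N.

3.183 kN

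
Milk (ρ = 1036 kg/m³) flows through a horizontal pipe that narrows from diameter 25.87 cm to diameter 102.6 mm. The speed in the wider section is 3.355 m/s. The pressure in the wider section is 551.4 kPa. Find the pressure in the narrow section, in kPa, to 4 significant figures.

The volume flow rate is constant, so v₂ = (A₁/A₂)v₁ = (525.6/82.68)·3.355 = 21.33 m/s.
With no height change, Bernoulli's equation is P₁ + ½ρv₁² = P₂ + ½ρv₂².
P₂ = P₁ − ½ρ(v₂² − v₁²) = 551400 − ½·1036·(21.33² − 3.355²) = 551400 − 229800 = 321600 Pa.

321.6 kPa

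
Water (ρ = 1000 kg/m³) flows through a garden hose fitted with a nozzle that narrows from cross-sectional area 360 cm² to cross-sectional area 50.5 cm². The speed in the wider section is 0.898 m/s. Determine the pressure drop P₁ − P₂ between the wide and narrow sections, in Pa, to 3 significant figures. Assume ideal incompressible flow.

ΔP ≈ 20100 Pa

By continuity, v₂ = v₁·A₁/A₂ = 0.898·(360/50.5) = 6.40 m/s.
Along the horizontal streamline, P + ½ρv² is constant.
P₁ − P₂ = ½·1000·(6.40² − 0.898²) = ½·1000·40.2 = 20100 Pa.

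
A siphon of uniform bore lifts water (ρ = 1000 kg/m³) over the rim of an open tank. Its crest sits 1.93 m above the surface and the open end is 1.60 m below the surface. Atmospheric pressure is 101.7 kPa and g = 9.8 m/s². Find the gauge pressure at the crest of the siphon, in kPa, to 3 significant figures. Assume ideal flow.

From the surface to the outlet (both open to atmosphere, surface at rest): v = √(2g·h_out) = √(2·9.8·1.60) = 5.60 m/s.
With constant cross-section the crest speed equals v; applying Bernoulli from the surface up to the crest, P_top = P_atm − ½ρv² − ρg·h_top.
P_top = 101700 − ½·1000·5.60² − 1000·9.8·1.93 = 67100 Pa. So P_gauge = P_top − P_atm = -34600 Pa.

P_gauge = -34.6 kPa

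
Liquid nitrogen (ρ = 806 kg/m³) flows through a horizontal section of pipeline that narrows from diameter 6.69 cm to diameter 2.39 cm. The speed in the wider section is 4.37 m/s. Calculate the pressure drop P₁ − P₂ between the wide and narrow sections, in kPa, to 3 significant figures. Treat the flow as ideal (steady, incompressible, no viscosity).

The volume flow rate is constant, so v₂ = (A₁/A₂)v₁ = (35.2/4.49)·4.37 = 34.2 m/s.
Along the horizontal streamline, P + ½ρv² is constant.
P₁ − P₂ = ½·806·(34.2² − 4.37²) = ½·806·1150 = 465000 Pa.

ΔP ≈ 465 kPa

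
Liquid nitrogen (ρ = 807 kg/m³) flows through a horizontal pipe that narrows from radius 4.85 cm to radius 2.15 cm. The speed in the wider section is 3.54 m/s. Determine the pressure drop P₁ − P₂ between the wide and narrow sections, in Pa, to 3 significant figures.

126000 Pa

Continuity gives A₁v₁ = A₂v₂, so v₂ = (73.9 cm²)/(14.5 cm²) × 3.54 m/s = 18.0 m/s.
The pipe is horizontal, so Bernoulli reduces to P₁ + ½ρv₁² = P₂ + ½ρv₂².
P₁ − P₂ = ½·807·(18.0² − 3.54²) = ½·807·312 = 126000 Pa.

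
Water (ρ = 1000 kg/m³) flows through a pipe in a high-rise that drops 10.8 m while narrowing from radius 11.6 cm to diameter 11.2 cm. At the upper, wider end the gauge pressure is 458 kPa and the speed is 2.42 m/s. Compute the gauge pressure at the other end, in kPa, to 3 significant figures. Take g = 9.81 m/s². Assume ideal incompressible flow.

513 kPa

Continuity gives A₁v₁ = A₂v₂, so v₂ = (423 cm²)/(98.5 cm²) × 2.42 m/s = 10.4 m/s.
Applying Bernoulli between the two ends and solving for P₂: P₂ = P₁ + ½ρ(v₁² − v₂²) − ρgΔh.
P₂ = 458000 + ½·1000·(2.42² − 10.4²) − 1000·9.81·(−10.8) = 458000 + (-51000) − (-106000) = 513000 Pa.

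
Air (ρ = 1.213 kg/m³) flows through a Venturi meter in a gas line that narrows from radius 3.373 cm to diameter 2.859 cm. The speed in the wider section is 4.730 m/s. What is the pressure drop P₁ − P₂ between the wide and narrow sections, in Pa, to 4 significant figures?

Mass conservation (A₁v₁ = A₂v₂) gives v₂ = 4.730 × 35.74/6.420 = 26.33 m/s.
With no height change, Bernoulli's equation is P₁ + ½ρv₁² = P₂ + ½ρv₂².
P₁ − P₂ = ½·1.213·(26.33² − 4.730²) = ½·1.213·671.1 = 407.0 Pa.

ΔP = 407.0 Pa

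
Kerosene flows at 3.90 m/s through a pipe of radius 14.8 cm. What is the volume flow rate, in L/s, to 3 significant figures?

Q = A·v = 0.0688 m² × 3.90 m/s = 0.268 m³/s.
Converting: 0.268 m³/s × 1000 = 268 L/s.

Q ≈ 268 L/s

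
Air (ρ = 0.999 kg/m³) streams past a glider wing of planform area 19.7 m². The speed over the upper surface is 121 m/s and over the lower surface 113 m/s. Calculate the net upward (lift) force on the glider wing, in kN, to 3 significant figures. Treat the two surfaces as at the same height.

With equal heights on the two surfaces, Bernoulli gives P_lower − P_upper = ½ρ(v_upper² − v_lower²).
ΔP = ½·0.999·(121² − 113²) = 935 Pa.
Lift = ΔP · A = 935 × 19.7 = 18400 N.

F ≈ 18.4 kN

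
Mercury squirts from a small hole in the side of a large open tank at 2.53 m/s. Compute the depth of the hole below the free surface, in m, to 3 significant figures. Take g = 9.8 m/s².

Torricelli: v = √(2gh), so h = v²/(2g).
h = 2.53²/(2·9.8) = 6.40/19.60 = 0.327 m.

h = 0.327 m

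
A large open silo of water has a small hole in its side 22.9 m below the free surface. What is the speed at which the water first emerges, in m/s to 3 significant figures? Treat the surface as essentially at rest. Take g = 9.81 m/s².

The surface is effectively still and both ends are open, so ½v² = gh and v = √(2·9.81·22.9) = 21.2 m/s.

21.2 m/s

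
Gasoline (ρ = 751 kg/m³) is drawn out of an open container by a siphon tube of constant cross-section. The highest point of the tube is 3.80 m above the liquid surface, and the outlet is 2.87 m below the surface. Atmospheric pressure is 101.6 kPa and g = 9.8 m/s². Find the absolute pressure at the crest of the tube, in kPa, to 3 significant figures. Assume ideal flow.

The outlet speed comes from Torricelli: v = √(2g·2.87) = 7.50 m/s.
The bore is uniform, so the speed at the crest is the same v. Bernoulli surface→crest: P_atm = P_top + ½ρv² + ρg·h_top.
P_top = 101600 − ½·751·7.50² − 751·9.8·3.80 = 52500 Pa.

P_top ≈ 52.5 kPa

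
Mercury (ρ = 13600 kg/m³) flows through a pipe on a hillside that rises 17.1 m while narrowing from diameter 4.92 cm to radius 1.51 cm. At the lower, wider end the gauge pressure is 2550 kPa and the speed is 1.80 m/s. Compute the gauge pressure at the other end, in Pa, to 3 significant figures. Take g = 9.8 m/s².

Continuity gives A₁v₁ = A₂v₂, so v₂ = (19.0 cm²)/(7.16 cm²) × 1.80 m/s = 4.78 m/s.
Energy conservation along the streamline gives P₂ = P₁ − ½ρ(v₂² − v₁²) − ρg(h₂ − h₁).
P₂ = 2550000 + ½·13600·(1.80² − 4.78²) − 13600·9.8·(+17.1) = 2550000 + (-133000) − (2280000) = 138000 Pa.

138000 Pa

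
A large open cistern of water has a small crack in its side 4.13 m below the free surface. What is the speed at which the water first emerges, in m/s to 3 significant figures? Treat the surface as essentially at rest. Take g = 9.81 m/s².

The surface is effectively still and both ends are open, so ½v² = gh and v = √(2·9.81·4.13) = 9.00 m/s.

9.00 m/s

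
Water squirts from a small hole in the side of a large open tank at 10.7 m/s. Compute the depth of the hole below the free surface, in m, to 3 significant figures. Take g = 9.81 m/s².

Torricelli: v = √(2gh), so h = v²/(2g).
h = 10.7²/(2·9.81) = 114/19.62 = 5.84 m.

h ≈ 5.84 m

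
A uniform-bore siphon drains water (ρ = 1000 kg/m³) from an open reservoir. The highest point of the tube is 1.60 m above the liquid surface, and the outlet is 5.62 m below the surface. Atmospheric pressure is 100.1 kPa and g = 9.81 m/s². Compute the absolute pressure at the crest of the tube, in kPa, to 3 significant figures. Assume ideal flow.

Bernoulli surface→outlet gives ½v² = g·h_out, so v = √(2·9.81·5.62) = 10.5 m/s.
Continuity keeps v the same throughout the tube; from surface to crest, P_atm + 0 = P_top + ½ρv² + ρg·h_top.
P_top = 100100 − ½·1000·10.5² − 1000·9.81·1.60 = 29300 Pa.

P_top ≈ 29.3 kPa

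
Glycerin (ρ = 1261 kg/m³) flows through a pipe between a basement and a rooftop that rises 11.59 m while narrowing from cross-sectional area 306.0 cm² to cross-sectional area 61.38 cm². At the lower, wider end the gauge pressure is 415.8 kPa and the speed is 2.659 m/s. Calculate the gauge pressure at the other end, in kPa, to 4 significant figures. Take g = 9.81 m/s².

P₂ = 166.1 kPa

Continuity gives A₁v₁ = A₂v₂, so v₂ = (306.0 cm²)/(61.38 cm²) × 2.659 m/s = 13.26 m/s.
Applying Bernoulli between the two ends and solving for P₂: P₂ = P₁ + ½ρ(v₁² − v₂²) − ρgΔh.
P₂ = 415800 + ½·1261·(2.659² − 13.26²) − 1261·9.81·(+11.59) = 415800 + (-106300) − (143400) = 166100 Pa.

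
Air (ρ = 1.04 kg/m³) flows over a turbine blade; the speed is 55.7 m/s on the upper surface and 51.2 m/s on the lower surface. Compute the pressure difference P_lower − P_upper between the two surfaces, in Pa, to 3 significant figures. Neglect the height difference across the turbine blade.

With negligible Δh, P + ½ρv² is constant, so P_low − P_up = ½ρ(v_up² − v_low²).
ΔP = ½·1.04·(55.7² − 51.2²) = 250 Pa.

ΔP ≈ 250 Pa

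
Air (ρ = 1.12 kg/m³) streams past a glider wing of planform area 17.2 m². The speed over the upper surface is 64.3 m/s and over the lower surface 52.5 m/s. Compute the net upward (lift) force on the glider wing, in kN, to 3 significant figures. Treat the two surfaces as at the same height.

From P + ½ρv² = const at equal height, P_low − P_up = ½ρ(v_up² − v_low²).
ΔP = ½·1.12·(64.3² − 52.5²) = 772 Pa.
Lift = ΔP · A = 772 × 17.2 = 13300 N.

F = 13.3 kN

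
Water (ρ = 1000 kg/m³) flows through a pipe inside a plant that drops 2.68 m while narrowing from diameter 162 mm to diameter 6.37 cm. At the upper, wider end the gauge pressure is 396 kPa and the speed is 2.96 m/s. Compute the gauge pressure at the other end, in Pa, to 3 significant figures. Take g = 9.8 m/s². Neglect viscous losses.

P₂ ≈ 243000 Pa

Continuity gives A₁v₁ = A₂v₂, so v₂ = (206 cm²)/(31.9 cm²) × 2.96 m/s = 19.1 m/s.
Energy conservation along the streamline gives P₂ = P₁ − ½ρ(v₂² − v₁²) − ρg(h₂ − h₁).
P₂ = 396000 + ½·1000·(2.96² − 19.1²) − 1000·9.8·(−2.68) = 396000 + (-179000) − (-26300) = 243000 Pa.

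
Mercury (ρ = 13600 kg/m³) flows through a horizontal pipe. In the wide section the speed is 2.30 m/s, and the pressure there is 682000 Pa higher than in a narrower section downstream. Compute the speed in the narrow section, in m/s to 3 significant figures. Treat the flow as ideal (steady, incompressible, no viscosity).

Horizontal Bernoulli: P₁ + ½ρv₁² = P₂ + ½ρv₂², so v₂² = v₁² + 2(P₁ − P₂)/ρ.
v₂ = √(2.30² + 2·682000/13600) = √(5.29 + 100) = 10.3 m/s.

v₂ ≈ 10.3 m/s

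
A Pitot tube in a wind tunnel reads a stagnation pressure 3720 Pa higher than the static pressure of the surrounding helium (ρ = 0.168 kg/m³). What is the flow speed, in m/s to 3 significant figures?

v ≈ 210 m/s

At the stagnation point the flow is brought to rest, so Bernoulli gives P_stag − P_static = ½ρv².
v = √(2ΔP/ρ) = √(2·3720/0.168) = 210 m/s.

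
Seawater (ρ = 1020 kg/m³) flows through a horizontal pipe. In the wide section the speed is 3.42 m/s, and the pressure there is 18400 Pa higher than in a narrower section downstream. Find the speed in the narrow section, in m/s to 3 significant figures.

Horizontal Bernoulli: P₁ + ½ρv₁² = P₂ + ½ρv₂², so v₂² = v₁² + 2(P₁ − P₂)/ρ.
v₂ = √(3.42² + 2·18400/1020) = √(11.7 + 36.1) = 6.91 m/s.

v₂ = 6.91 m/s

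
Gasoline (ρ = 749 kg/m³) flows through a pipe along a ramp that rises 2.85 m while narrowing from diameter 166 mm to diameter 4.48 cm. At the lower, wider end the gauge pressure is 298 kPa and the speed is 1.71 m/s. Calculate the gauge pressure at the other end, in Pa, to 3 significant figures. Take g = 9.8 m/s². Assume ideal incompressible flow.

P₂ = 71700 Pa

The volume flow rate is constant, so v₂ = (A₁/A₂)v₁ = (216/15.8)·1.71 = 23.5 m/s.
Bernoulli: P₁ + ½ρv₁² + ρg h₁ = P₂ + ½ρv₂² + ρg h₂, so P₂ = P₁ + ½ρ(v₁² − v₂²) − ρg(h₂ − h₁).
P₂ = 298000 + ½·749·(1.71² − 23.5²) − 749·9.8·(+2.85) = 298000 + (-205000) − (20900) = 71700 Pa.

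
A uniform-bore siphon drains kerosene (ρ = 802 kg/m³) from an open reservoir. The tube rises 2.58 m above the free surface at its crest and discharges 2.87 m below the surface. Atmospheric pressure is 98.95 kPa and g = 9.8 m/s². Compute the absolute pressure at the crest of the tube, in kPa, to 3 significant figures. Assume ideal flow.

From the surface to the outlet (both open to atmosphere, surface at rest): v = √(2g·h_out) = √(2·9.8·2.87) = 7.50 m/s.
With constant cross-section the crest speed equals v; applying Bernoulli from the surface up to the crest, P_top = P_atm − ½ρv² − ρg·h_top.
P_top = 98950 − ½·802·7.50² − 802·9.8·2.58 = 56100 Pa.

P_top ≈ 56.1 kPa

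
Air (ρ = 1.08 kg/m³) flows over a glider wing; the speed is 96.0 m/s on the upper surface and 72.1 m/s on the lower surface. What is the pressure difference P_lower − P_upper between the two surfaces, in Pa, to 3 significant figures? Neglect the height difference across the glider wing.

2170 Pa

The pressure is lower where the speed is higher: ΔP = ½ρ(v_up² − v_low²).
ΔP = ½·1.08·(96.0² − 72.1²) = 2170 Pa.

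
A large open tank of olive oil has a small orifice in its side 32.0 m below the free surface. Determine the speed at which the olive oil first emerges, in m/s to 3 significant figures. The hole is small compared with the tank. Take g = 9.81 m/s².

v ≈ 25.1 m/s

Bernoulli from surface to hole (P equal, v_surface ≈ 0): v = √(2gh) = √(2×9.81×32.0) = 25.1 m/s.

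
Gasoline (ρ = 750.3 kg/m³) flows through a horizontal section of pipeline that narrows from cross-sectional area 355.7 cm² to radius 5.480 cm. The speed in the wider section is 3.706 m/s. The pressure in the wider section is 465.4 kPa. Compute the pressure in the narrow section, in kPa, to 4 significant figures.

P₂ ≈ 397.3 kPa

By continuity, v₂ = v₁·A₁/A₂ = 3.706·(355.7/94.34) = 13.97 m/s.
The pipe is horizontal, so Bernoulli reduces to P₁ + ½ρv₁² = P₂ + ½ρv₂².
P₂ = P₁ − ½ρ(v₂² − v₁²) = 465400 − ½·750.3·(13.97² − 3.706²) = 465400 − 68090 = 397300 Pa.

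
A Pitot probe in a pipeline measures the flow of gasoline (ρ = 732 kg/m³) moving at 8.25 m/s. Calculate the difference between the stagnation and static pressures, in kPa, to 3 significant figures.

The dynamic pressure equals the rise in static pressure at the stagnation point: ΔP = ½ρv².
ΔP = ½·732·8.25² = 24900 Pa.

24.9 kPa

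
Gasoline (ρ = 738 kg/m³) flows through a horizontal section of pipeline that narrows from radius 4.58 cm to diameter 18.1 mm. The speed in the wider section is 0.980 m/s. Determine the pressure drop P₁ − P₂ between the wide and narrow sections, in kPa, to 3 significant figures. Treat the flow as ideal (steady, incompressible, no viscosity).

ΔP = 232 kPa

Mass conservation (A₁v₁ = A₂v₂) gives v₂ = 0.980 × 65.9/2.57 = 25.1 m/s.
Along the horizontal streamline, P + ½ρv² is constant.
P₁ − P₂ = ½·738·(25.1² − 0.980²) = ½·738·629 = 232000 Pa.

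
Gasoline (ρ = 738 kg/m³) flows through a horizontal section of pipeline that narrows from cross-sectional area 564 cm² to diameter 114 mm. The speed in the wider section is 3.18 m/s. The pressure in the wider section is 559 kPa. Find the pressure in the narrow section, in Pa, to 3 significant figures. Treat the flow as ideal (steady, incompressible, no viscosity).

P₂ ≈ 449000 Pa

Mass conservation (A₁v₁ = A₂v₂) gives v₂ = 3.18 × 564/102 = 17.6 m/s.
Along the horizontal streamline, P + ½ρv² is constant.
P₂ = P₁ − ½ρ(v₂² − v₁²) = 559000 − ½·738·(17.6² − 3.18²) = 559000 − 110000 = 449000 Pa.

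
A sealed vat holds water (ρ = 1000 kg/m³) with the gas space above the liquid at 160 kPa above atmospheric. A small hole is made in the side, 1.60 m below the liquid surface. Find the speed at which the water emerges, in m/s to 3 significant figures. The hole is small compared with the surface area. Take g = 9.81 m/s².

v = 18.7 m/s

Take point 1 at the surface (v₁ ≈ 0) and point 2 at the hole (at atmospheric pressure). Bernoulli: P₁ + ρg h = P_atm + ½ρv₂².
With P₁ − P_atm = 160000 Pa, v₂ = √(2gh + 2ΔP/ρ) = √(2·9.81·1.60 + 2·160000/1000) = 18.7 m/s.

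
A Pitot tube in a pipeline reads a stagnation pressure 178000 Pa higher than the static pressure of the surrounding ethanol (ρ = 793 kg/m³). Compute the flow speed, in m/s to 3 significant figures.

v = 21.2 m/s

At the stagnation point the flow is brought to rest, so Bernoulli gives P_stag − P_static = ½ρv².
v = √(2ΔP/ρ) = √(2·178000/793) = 21.2 m/s.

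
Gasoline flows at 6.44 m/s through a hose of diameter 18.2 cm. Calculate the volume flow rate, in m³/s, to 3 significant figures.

Q ≈ 0.168 m³/s

Q = A·v = 0.0260 m² × 6.44 m/s = 0.168 m³/s.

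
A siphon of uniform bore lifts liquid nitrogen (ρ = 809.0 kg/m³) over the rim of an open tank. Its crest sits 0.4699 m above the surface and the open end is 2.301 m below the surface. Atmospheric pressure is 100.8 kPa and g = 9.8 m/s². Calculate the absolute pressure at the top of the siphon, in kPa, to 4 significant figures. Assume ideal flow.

From the surface to the outlet (both open to atmosphere, surface at rest): v = √(2g·h_out) = √(2·9.8·2.301) = 6.716 m/s.
With constant cross-section the crest speed equals v; applying Bernoulli from the surface up to the crest, P_top = P_atm − ½ρv² − ρg·h_top.
P_top = 100800 − ½·809.0·6.716² − 809.0·9.8·0.4699 = 78830 Pa.

P_top ≈ 78.83 kPa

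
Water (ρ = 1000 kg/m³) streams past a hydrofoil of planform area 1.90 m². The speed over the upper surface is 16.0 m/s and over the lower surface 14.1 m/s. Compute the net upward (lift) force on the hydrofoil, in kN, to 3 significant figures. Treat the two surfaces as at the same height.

From P + ½ρv² = const at equal height, P_low − P_up = ½ρ(v_up² − v_low²).
ΔP = ½·1000·(16.0² − 14.1²) = 28600 Pa.
Lift = ΔP · A = 28600 × 1.90 = 54300 N.

F ≈ 54.3 kN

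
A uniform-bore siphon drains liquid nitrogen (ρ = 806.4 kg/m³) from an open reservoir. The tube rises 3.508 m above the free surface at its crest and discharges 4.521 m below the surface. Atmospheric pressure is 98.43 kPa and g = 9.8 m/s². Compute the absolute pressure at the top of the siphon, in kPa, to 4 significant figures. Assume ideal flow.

P_top ≈ 34.98 kPa

The outlet speed comes from Torricelli: v = √(2g·4.521) = 9.413 m/s.
Continuity keeps v the same throughout the tube; from surface to crest, P_atm + 0 = P_top + ½ρv² + ρg·h_top.
P_top = 98430 − ½·806.4·9.413² − 806.4·9.8·3.508 = 34980 Pa.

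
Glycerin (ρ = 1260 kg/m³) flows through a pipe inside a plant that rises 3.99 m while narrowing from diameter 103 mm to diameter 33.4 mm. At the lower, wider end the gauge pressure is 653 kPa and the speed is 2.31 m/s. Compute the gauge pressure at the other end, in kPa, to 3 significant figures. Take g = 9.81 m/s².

P₂ = 303 kPa

Continuity gives A₁v₁ = A₂v₂, so v₂ = (83.3 cm²)/(8.76 cm²) × 2.31 m/s = 22.0 m/s.
Energy conservation along the streamline gives P₂ = P₁ − ½ρ(v₂² − v₁²) − ρg(h₂ − h₁).
P₂ = 653000 + ½·1260·(2.31² − 22.0²) − 1260·9.81·(+3.99) = 653000 + (-301000) − (49300) = 303000 Pa.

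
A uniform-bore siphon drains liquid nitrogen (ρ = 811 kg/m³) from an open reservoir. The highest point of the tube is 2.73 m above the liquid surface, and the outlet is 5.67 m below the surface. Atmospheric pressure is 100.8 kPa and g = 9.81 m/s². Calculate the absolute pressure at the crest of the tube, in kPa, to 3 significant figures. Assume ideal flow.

P_top ≈ 34.0 kPa

The outlet speed comes from Torricelli: v = √(2g·5.67) = 10.5 m/s.
The bore is uniform, so the speed at the crest is the same v. Bernoulli surface→crest: P_atm = P_top + ½ρv² + ρg·h_top.
P_top = 100800 − ½·811·10.5² − 811·9.81·2.73 = 34000 Pa.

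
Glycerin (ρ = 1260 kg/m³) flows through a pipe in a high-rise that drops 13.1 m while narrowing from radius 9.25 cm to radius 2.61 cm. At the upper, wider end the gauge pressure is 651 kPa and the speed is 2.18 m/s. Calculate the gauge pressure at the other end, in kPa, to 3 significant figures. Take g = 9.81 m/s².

P₂ ≈ 344 kPa

Mass conservation (A₁v₁ = A₂v₂) gives v₂ = 2.18 × 269/21.4 = 27.4 m/s.
Bernoulli: P₁ + ½ρv₁² + ρg h₁ = P₂ + ½ρv₂² + ρg h₂, so P₂ = P₁ + ½ρ(v₁² − v₂²) − ρg(h₂ − h₁).
P₂ = 651000 + ½·1260·(2.18² − 27.4²) − 1260·9.81·(−13.1) = 651000 + (-469000) − (-162000) = 344000 Pa.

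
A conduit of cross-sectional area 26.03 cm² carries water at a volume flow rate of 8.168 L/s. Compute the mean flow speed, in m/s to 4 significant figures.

v ≈ 3.138 m/s

Q = 8.168 L/s = 0.008168 m³/s.
v = Q/A = 0.008168 / 0.002603 = 3.138 m/s.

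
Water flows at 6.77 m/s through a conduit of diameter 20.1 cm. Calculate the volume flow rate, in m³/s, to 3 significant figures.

0.215 m³/s

Q = A·v = 0.0317 m² × 6.77 m/s = 0.215 m³/s.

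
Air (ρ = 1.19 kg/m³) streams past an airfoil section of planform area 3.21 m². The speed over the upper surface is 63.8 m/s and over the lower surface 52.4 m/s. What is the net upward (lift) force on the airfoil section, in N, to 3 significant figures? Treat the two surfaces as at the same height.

The faster flow above has the lower pressure; Bernoulli (same height) gives ΔP = ½ρ(v_up² − v_low²).
ΔP = ½·1.19·(63.8² − 52.4²) = 788 Pa.
Lift = ΔP · A = 788 × 3.21 = 2530 N.

F = 2530 N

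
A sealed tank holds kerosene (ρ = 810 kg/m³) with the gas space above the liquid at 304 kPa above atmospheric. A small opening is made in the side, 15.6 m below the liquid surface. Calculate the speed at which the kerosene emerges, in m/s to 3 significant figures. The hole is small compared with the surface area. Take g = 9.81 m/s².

v = 32.5 m/s

Take point 1 at the surface (v₁ ≈ 0) and point 2 at the hole (at atmospheric pressure). Bernoulli: P₁ + ρg h = P_atm + ½ρv₂².
With P₁ − P_atm = 304000 Pa, v₂ = √(2gh + 2ΔP/ρ) = √(2·9.81·15.6 + 2·304000/810) = 32.5 m/s.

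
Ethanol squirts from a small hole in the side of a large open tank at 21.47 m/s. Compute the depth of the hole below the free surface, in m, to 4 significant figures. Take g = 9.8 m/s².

h = 23.52 m

Torricelli: v = √(2gh), so h = v²/(2g).
h = 21.47²/(2·9.8) = 461.0/19.60 = 23.52 m.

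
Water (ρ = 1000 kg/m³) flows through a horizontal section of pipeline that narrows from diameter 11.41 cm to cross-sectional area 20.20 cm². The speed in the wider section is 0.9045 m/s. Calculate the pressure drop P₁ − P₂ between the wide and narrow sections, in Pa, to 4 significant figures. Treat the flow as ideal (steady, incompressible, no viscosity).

ΔP ≈ 10070 Pa

Continuity gives A₁v₁ = A₂v₂, so v₂ = (102.2 cm²)/(20.20 cm²) × 0.9045 m/s = 4.578 m/s.
Bernoulli (h₁ = h₂): P₁ − P₂ = ½ρ(v₂² − v₁²).
P₁ − P₂ = ½·1000·(4.578² − 0.9045²) = ½·1000·20.14 = 10070 Pa.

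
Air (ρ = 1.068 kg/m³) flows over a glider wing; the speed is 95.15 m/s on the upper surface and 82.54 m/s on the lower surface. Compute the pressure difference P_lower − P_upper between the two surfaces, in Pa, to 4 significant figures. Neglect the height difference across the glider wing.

Bernoulli (same height): P_lower − P_upper = ½ρ(v_upper² − v_lower²).
ΔP = ½·1.068·(95.15² − 82.54²) = 1197 Pa.

1197 Pa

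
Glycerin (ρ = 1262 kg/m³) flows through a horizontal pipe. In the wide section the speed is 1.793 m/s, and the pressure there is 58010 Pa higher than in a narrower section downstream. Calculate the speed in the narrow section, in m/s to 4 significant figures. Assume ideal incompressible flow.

v₂ = 9.754 m/s

Along the level pipe P + ½ρv² is conserved, hence v₂² = v₁² + 2(P₁ − P₂)/ρ.
v₂ = √(1.793² + 2·58010/1262) = √(3.215 + 91.93) = 9.754 m/s.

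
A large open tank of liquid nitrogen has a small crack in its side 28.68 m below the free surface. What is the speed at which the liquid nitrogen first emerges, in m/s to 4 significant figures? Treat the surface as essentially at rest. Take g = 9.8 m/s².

The surface is effectively still and both ends are open, so ½v² = gh and v = √(2·9.8·28.68) = 23.71 m/s.

v ≈ 23.71 m/s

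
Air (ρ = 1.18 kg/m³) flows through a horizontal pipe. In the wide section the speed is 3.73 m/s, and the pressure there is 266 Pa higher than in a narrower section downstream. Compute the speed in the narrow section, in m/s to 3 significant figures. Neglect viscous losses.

v₂ ≈ 21.6 m/s

With h₁ = h₂, rearranging Bernoulli gives v₂ = √(v₁² + 2ΔP/ρ).
v₂ = √(3.73² + 2·266/1.18) = √(13.9 + 451) = 21.6 m/s.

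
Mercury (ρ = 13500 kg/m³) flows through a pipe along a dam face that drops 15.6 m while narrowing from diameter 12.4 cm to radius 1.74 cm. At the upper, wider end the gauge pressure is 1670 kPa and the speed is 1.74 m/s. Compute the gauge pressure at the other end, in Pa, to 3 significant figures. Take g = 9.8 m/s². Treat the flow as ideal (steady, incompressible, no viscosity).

P₂ ≈ 460000 Pa

Mass conservation (A₁v₁ = A₂v₂) gives v₂ = 1.74 × 121/9.51 = 22.1 m/s.
Energy conservation along the streamline gives P₂ = P₁ − ½ρ(v₂² − v₁²) − ρg(h₂ − h₁).
P₂ = 1670000 + ½·13500·(1.74² − 22.1²) − 13500·9.8·(−15.6) = 1670000 + (-3270000) − (-2060000) = 460000 Pa.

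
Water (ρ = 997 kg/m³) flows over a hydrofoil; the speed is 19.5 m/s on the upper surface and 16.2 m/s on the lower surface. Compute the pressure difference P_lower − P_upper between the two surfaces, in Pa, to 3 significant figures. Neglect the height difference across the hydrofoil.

ΔP = 58700 Pa

With negligible Δh, P + ½ρv² is constant, so P_low − P_up = ½ρ(v_up² − v_low²).
ΔP = ½·997·(19.5² − 16.2²) = 58700 Pa.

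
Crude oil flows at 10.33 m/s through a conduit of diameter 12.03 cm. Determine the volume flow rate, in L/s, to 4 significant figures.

Q = A·v = 0.01137 m² × 10.33 m/s = 0.1174 m³/s.
Converting: 0.1174 m³/s × 1000 = 117.4 L/s.

Q = 117.4 L/s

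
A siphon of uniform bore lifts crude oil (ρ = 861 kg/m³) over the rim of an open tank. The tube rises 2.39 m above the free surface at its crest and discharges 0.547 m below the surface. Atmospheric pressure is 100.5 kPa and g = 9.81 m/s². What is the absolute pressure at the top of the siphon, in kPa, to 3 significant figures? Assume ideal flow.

Bernoulli surface→outlet gives ½v² = g·h_out, so v = √(2·9.81·0.547) = 3.28 m/s.
Continuity keeps v the same throughout the tube; from surface to crest, P_atm + 0 = P_top + ½ρv² + ρg·h_top.
P_top = 100500 − ½·861·3.28² − 861·9.81·2.39 = 75700 Pa.

P_top ≈ 75.7 kPa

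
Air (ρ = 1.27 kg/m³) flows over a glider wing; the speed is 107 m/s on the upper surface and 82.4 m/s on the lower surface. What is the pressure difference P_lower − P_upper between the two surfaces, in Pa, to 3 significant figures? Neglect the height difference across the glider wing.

Bernoulli (same height): P_lower − P_upper = ½ρ(v_upper² − v_lower²).
ΔP = ½·1.27·(107² − 82.4²) = 2960 Pa.

ΔP = 2960 Pa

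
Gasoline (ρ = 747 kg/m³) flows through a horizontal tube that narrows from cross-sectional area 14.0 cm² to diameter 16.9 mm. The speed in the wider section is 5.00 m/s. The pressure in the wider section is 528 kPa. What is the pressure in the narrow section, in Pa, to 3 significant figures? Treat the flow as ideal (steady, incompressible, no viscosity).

The volume flow rate is constant, so v₂ = (A₁/A₂)v₁ = (14.0/2.24)·5.00 = 31.2 m/s.
With no height change, Bernoulli's equation is P₁ + ½ρv₁² = P₂ + ½ρv₂².
P₂ = P₁ − ½ρ(v₂² − v₁²) = 528000 − ½·747·(31.2² − 5.00²) = 528000 − 354000 = 174000 Pa.

P₂ ≈ 174000 Pa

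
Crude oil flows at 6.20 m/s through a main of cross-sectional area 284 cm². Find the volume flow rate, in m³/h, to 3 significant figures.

Q ≈ 634 m³/h

Q = A·v = 0.0284 m² × 6.20 m/s = 0.176 m³/s.
Converting: 0.176 m³/s × 3600 = 634 m³/h.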